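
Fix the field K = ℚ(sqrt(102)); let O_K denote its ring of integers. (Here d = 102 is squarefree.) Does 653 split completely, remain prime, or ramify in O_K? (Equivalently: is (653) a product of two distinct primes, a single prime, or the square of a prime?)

p is inert

102 mod 4 = 2, hence disc K = 4·102 = 408 and O_K = ℤ[√102].
653 ∤ 408, so 653 is unramified.
(102/653) = 102^326 mod 653 = 652, giving Legendre symbol -1.
d is a non-residue mod p, hence 653 remains inert in O_K.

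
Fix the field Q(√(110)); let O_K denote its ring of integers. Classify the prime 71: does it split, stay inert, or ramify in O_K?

d = 110 ≡ 2 (mod 4), so O_K = ℤ[√110] and disc(K) = 4d = 440.
71 ∤ 440, so 71 is unramified.
Legendre symbol by Euler's criterion: (110/71) ≡ 110^35 ≡ 70 (mod 71), i.e. (110/71) = -1.
Legendre symbol -1 ⇒ 71 is inert.

inert — (71) stays prime in O_K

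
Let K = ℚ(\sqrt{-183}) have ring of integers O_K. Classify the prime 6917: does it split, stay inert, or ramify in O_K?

-183 mod 4 = 1, hence disc K = -183 and O_K = ℤ[(1+√-183)/2].
Since gcd(6917, -183) = 1 the prime 6917 does not ramify.
Legendre symbol by Euler's criterion: (-183/6917) ≡ (-183)^3458 ≡ 1 (mod 6917), i.e. (-183/6917) = 1.
Legendre symbol 1 ⇒ 6917 is split.

p splits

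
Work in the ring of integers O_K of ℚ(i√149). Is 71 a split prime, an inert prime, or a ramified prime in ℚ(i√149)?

split

d = -149 ≡ 3 (mod 4), so O_K = ℤ[√-149] and disc(K) = 4d = -596.
disc(K) = -596 is not divisible by 71; 71 is unramified.
Compute (-149/71) via Euler: 64^((71-1)/2) mod 71 = 1, so (-149/71) = 1.
Legendre symbol 1 ⇒ 71 is split.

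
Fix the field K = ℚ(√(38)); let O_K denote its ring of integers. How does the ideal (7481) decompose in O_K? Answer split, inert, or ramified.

Since 38 ≢ 1 mod 4, the ring of integers is ℤ[√38] with discriminant 4·38 = 152.
Since gcd(7481, 152) = 1 the prime 7481 does not ramify.
Legendre symbol by Euler's criterion: (38/7481) ≡ 38^3740 ≡ 7480 (mod 7481), i.e. (38/7481) = -1.
(38/7481) = -1, so 7481 is inert.

p is inert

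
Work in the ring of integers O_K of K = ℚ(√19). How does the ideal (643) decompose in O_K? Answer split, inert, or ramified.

p is inert

d = 19 ≡ 3 (mod 4), so O_K = ℤ[√19] and disc(K) = 4d = 76.
643 ∤ 76, so 643 is unramified.
(19/643) = 19^321 mod 643 = 642, giving Legendre symbol -1.
Legendre symbol -1 ⇒ 643 is inert.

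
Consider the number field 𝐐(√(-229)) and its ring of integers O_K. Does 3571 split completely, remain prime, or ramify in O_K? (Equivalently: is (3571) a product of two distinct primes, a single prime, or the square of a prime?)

split

Since -229 ≢ 1 mod 4, the ring of integers is ℤ[√-229] with discriminant 4·(-229) = -916.
Since gcd(3571, -916) = 1 the prime 3571 does not ramify.
Euler's criterion: (-229)^1785 mod 3571 = 1. Thus (-229|3571) = 1.
(-229/3571) = 1, so 3571 splits.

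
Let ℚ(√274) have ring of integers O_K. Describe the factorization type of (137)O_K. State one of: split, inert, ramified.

d = 274 ≡ 2 (mod 4), so O_K = ℤ[√274] and disc(K) = 4d = 1096.
137 divides disc(K) = 1096, so 137 ramifies.

p ramifies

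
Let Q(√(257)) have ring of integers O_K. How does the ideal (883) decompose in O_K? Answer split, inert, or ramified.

remains prime (inert)

d = 257 ≡ 1 (mod 4), so O_K = ℤ[(1+√257)/2] and disc(K) = d = 257.
883 ∤ 257, so 883 is unramified.
Compute (257/883) via Euler: 257^((883-1)/2) mod 883 = 882, so (257/883) = -1.
(257/883) = -1, so 883 is inert.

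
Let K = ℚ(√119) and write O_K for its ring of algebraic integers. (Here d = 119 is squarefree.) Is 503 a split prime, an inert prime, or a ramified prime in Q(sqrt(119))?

inert — (503) stays prime in O_K

d = 119 ≡ 3 (mod 4), so O_K = ℤ[√119] and disc(K) = 4d = 476.
503 ∤ 476, so 503 is unramified.
Euler's criterion: 119^251 mod 503 = 502. Thus (119|503) = -1.
(119/503) = -1, so 503 is inert.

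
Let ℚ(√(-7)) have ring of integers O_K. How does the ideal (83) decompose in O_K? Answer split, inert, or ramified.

Since -7 ≡ 1 mod 4, the ring of integers is ℤ[(1+√-7)/2] with discriminant -7.
disc(K) = -7 is not divisible by 83; 83 is unramified.
(-7/83) = 76^41 mod 83 = 82, giving Legendre symbol -1.
(-7/83) = -1, so 83 is inert.

inert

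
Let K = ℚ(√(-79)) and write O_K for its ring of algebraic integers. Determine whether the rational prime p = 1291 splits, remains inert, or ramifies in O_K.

1291 remains inert

-79 mod 4 = 1, hence disc K = -79 and O_K = ℤ[(1+√-79)/2].
Since gcd(1291, -79) = 1 the prime 1291 does not ramify.
Euler's criterion: (-79)^645 mod 1291 = 1290. Thus (-79|1291) = -1.
(-79/1291) = -1, so 1291 is inert.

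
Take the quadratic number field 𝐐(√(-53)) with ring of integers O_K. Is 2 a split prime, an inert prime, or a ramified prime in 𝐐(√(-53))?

ramifies in O_K

d = -53 ≡ 3 (mod 4), so O_K = ℤ[√-53] and disc(K) = 4d = -212.
disc(K) = -212 = 2·(-106), so p = 2 is ramified.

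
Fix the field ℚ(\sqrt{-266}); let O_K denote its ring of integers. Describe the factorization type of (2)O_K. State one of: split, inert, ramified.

ramified

d = -266 ≡ 2 (mod 4), so O_K = ℤ[√-266] and disc(K) = 4d = -1064.
disc(K) = -1064 = 2·(-532), so p = 2 is ramified.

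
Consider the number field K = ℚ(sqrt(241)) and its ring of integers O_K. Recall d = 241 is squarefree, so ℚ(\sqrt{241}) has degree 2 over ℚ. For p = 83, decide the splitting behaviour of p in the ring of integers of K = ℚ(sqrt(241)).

Since 241 ≡ 1 mod 4, the ring of integers is ℤ[(1+√241)/2] with discriminant 241.
disc(K) = 241 is not divisible by 83; 83 is unramified.
(241/83) = 75^41 mod 83 = 1, giving Legendre symbol 1.
(241/83) = 1, so 83 splits.

83 splits in O_K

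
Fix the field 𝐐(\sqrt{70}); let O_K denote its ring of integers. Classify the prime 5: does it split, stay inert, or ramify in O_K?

70 mod 4 = 2, hence disc K = 4·70 = 280 and O_K = ℤ[√70].
5 divides disc(K) = 280, so 5 ramifies.

ramified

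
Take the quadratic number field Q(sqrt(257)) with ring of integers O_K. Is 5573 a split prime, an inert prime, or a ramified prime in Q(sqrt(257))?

Since 257 ≡ 1 mod 4, the ring of integers is ℤ[(1+√257)/2] with discriminant 257.
Since gcd(5573, 257) = 1 the prime 5573 does not ramify.
(257/5573) = 257^2786 mod 5573 = 1, giving Legendre symbol 1.
(257/5573) = 1, so 5573 splits.

split — (5573) = 𝔭₁𝔭₂ with 𝔭₁ ≠ 𝔭₂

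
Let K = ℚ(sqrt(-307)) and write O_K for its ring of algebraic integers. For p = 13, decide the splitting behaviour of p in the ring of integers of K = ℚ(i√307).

-307 mod 4 = 1, hence disc K = -307 and O_K = ℤ[(1+√-307)/2].
disc(K) = -307 is not divisible by 13; 13 is unramified.
Compute (-307/13) via Euler: 5^((13-1)/2) mod 13 = 12, so (-307/13) = -1.
d is a non-residue mod p, hence 13 remains inert in O_K.

inert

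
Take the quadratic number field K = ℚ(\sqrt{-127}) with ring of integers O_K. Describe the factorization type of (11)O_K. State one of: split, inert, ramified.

-127 mod 4 = 1, hence disc K = -127 and O_K = ℤ[(1+√-127)/2].
11 ∤ -127, so 11 is unramified.
(-127/11) = 5^5 mod 11 = 1, giving Legendre symbol 1.
(-127/11) = 1, so 11 splits.

split — (11) = 𝔭₁𝔭₂ with 𝔭₁ ≠ 𝔭₂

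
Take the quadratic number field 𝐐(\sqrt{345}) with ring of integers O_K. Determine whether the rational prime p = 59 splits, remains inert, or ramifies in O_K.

remains prime (inert)

345 mod 4 = 1, hence disc K = 345 and O_K = ℤ[(1+√345)/2].
59 ∤ 345, so 59 is unramified.
Euler's criterion: 345^29 mod 59 = 58. Thus (345|59) = -1.
d is a non-residue mod p, hence 59 remains inert in O_K.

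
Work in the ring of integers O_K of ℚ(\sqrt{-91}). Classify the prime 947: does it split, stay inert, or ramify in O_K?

947 remains inert

-91 mod 4 = 1, hence disc K = -91 and O_K = ℤ[(1+√-91)/2].
disc(K) = -91 is not divisible by 947; 947 is unramified.
(-91/947) = 856^473 mod 947 = 946, giving Legendre symbol -1.
Legendre symbol -1 ⇒ 947 is inert.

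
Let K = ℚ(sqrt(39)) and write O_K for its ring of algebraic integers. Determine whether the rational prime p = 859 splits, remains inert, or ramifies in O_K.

inert

d = 39 ≡ 3 (mod 4), so O_K = ℤ[√39] and disc(K) = 4d = 156.
Since gcd(859, 156) = 1 the prime 859 does not ramify.
(39/859) = 39^429 mod 859 = 858, giving Legendre symbol -1.
d is a non-residue mod p, hence 859 remains inert in O_K.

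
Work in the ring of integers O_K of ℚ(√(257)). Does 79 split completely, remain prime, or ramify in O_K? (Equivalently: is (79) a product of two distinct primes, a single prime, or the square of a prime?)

79 splits in O_K

Since 257 ≡ 1 mod 4, the ring of integers is ℤ[(1+√257)/2] with discriminant 257.
79 ∤ 257, so 79 is unramified.
Legendre symbol by Euler's criterion: (257/79) ≡ 257^39 ≡ 1 (mod 79), i.e. (257/79) = 1.
Legendre symbol 1 ⇒ 79 is split.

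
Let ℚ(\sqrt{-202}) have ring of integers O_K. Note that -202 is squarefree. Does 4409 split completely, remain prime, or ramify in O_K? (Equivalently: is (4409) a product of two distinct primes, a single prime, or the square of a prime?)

4409 remains inert

-202 mod 4 = 2, hence disc K = 4·(-202) = -808 and O_K = ℤ[√-202].
disc(K) = -808 is not divisible by 4409; 4409 is unramified.
Compute (-202/4409) via Euler: 4207^((4409-1)/2) mod 4409 = 4408, so (-202/4409) = -1.
d is a non-residue mod p, hence 4409 remains inert in O_K.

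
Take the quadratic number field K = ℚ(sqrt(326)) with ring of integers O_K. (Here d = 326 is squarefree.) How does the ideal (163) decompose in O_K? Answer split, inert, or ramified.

d = 326 ≡ 2 (mod 4), so O_K = ℤ[√326] and disc(K) = 4d = 1304.
163 divides disc(K) = 1304, so 163 ramifies.

163 is ramified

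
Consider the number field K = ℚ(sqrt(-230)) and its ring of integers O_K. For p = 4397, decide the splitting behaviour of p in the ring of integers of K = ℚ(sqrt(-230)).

4397 splits in O_K

-230 mod 4 = 2, hence disc K = 4·(-230) = -920 and O_K = ℤ[√-230].
4397 ∤ -920, so 4397 is unramified.
Compute (-230/4397) via Euler: 4167^((4397-1)/2) mod 4397 = 1, so (-230/4397) = 1.
d is a quadratic residue mod p, hence 4397 splits in O_K.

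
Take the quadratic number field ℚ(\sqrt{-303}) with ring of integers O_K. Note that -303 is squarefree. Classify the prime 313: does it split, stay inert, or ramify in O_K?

-303 mod 4 = 1, hence disc K = -303 and O_K = ℤ[(1+√-303)/2].
313 ∤ -303, so 313 is unramified.
Compute (-303/313) via Euler: 10^((313-1)/2) mod 313 = 312, so (-303/313) = -1.
(-303/313) = -1, so 313 is inert.

inert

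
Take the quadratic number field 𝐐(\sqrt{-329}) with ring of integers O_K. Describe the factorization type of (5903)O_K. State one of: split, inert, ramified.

inert

-329 mod 4 = 3, hence disc K = 4·(-329) = -1316 and O_K = ℤ[√-329].
disc(K) = -1316 is not divisible by 5903; 5903 is unramified.
Legendre symbol by Euler's criterion: (-329/5903) ≡ (-329)^2951 ≡ 5902 (mod 5903), i.e. (-329/5903) = -1.
(-329/5903) = -1, so 5903 is inert.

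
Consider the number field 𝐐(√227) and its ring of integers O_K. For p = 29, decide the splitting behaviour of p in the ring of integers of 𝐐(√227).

d = 227 ≡ 3 (mod 4), so O_K = ℤ[√227] and disc(K) = 4d = 908.
disc(K) = 908 is not divisible by 29; 29 is unramified.
(227/29) = 24^14 mod 29 = 1, giving Legendre symbol 1.
Legendre symbol 1 ⇒ 29 is split.

29 splits in O_K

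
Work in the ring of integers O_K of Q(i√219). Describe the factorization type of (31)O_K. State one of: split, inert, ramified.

Since -219 ≡ 1 mod 4, the ring of integers is ℤ[(1+√-219)/2] with discriminant -219.
disc(K) = -219 is not divisible by 31; 31 is unramified.
Legendre symbol by Euler's criterion: (-219/31) ≡ (-219)^15 ≡ 30 (mod 31), i.e. (-219/31) = -1.
(-219/31) = -1, so 31 is inert.

inert — (31) stays prime in O_K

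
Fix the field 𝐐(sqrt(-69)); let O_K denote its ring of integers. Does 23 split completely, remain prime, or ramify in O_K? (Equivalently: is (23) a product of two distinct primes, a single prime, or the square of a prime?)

ramified

Since -69 ≢ 1 mod 4, the ring of integers is ℤ[√-69] with discriminant 4·(-69) = -276.
23 divides disc(K) = -276, so 23 ramifies.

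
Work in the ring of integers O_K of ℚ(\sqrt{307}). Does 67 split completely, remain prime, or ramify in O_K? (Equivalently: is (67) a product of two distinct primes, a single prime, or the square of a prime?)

307 mod 4 = 3, hence disc K = 4·307 = 1228 and O_K = ℤ[√307].
67 ∤ 1228, so 67 is unramified.
Euler's criterion: 307^33 mod 67 = 1. Thus (307|67) = 1.
(307/67) = 1, so 67 splits.

splits completely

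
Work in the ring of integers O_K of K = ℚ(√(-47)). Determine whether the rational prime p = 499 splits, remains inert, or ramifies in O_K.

p is inert

d = -47 ≡ 1 (mod 4), so O_K = ℤ[(1+√-47)/2] and disc(K) = d = -47.
disc(K) = -47 is not divisible by 499; 499 is unramified.
Compute (-47/499) via Euler: 452^((499-1)/2) mod 499 = 498, so (-47/499) = -1.
Legendre symbol -1 ⇒ 499 is inert.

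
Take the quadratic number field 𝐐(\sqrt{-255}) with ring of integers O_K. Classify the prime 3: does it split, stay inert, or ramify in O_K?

-255 mod 4 = 1, hence disc K = -255 and O_K = ℤ[(1+√-255)/2].
Ramification test: 3 | -255. The prime 3 ramifies in K.

ramifies in O_K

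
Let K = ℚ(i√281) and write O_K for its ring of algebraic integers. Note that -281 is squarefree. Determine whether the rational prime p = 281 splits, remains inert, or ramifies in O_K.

d = -281 ≡ 3 (mod 4), so O_K = ℤ[√-281] and disc(K) = 4d = -1124.
disc(K) = -1124 = 281·(-4), so p = 281 is ramified.

ramified — (281) = 𝔭²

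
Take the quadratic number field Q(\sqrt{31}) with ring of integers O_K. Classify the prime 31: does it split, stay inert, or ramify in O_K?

d = 31 ≡ 3 (mod 4), so O_K = ℤ[√31] and disc(K) = 4d = 124.
Ramification test: 31 | 124. The prime 31 ramifies in K.

p ramifies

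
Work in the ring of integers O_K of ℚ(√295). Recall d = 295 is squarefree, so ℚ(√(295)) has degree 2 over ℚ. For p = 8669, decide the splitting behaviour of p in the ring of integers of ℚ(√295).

p is inert

Since 295 ≢ 1 mod 4, the ring of integers is ℤ[√295] with discriminant 4·295 = 1180.
Since gcd(8669, 1180) = 1 the prime 8669 does not ramify.
Euler's criterion: 295^4334 mod 8669 = 8668. Thus (295|8669) = -1.
Legendre symbol -1 ⇒ 8669 is inert.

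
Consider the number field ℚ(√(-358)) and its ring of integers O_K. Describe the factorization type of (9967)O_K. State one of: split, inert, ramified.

d = -358 ≡ 2 (mod 4), so O_K = ℤ[√-358] and disc(K) = 4d = -1432.
9967 ∤ -1432, so 9967 is unramified.
Compute (-358/9967) via Euler: 9609^((9967-1)/2) mod 9967 = 9966, so (-358/9967) = -1.
Legendre symbol -1 ⇒ 9967 is inert.

p is inert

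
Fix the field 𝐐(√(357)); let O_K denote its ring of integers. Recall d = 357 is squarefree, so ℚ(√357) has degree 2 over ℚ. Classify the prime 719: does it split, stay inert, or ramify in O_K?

inert — (719) stays prime in O_K

357 mod 4 = 1, hence disc K = 357 and O_K = ℤ[(1+√357)/2].
719 ∤ 357, so 719 is unramified.
Euler's criterion: 357^359 mod 719 = 718. Thus (357|719) = -1.
Legendre symbol -1 ⇒ 719 is inert.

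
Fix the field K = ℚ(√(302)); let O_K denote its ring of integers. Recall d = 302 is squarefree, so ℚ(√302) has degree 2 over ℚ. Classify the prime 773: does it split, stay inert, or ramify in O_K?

302 mod 4 = 2, hence disc K = 4·302 = 1208 and O_K = ℤ[√302].
773 ∤ 1208, so 773 is unramified.
Legendre symbol by Euler's criterion: (302/773) ≡ 302^386 ≡ 772 (mod 773), i.e. (302/773) = -1.
(302/773) = -1, so 773 is inert.

inert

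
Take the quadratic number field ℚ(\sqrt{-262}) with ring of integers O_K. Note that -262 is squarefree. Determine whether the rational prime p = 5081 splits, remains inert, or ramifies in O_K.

d = -262 ≡ 2 (mod 4), so O_K = ℤ[√-262] and disc(K) = 4d = -1048.
Since gcd(5081, -1048) = 1 the prime 5081 does not ramify.
Compute (-262/5081) via Euler: 4819^((5081-1)/2) mod 5081 = 5080, so (-262/5081) = -1.
d is a non-residue mod p, hence 5081 remains inert in O_K.

inert — (5081) stays prime in O_K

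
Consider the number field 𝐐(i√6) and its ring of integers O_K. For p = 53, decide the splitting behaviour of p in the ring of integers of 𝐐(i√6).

split — (53) = 𝔭₁𝔭₂ with 𝔭₁ ≠ 𝔭₂

Since -6 ≢ 1 mod 4, the ring of integers is ℤ[√-6] with discriminant 4·(-6) = -24.
53 ∤ -24, so 53 is unramified.
Compute (-6/53) via Euler: 47^((53-1)/2) mod 53 = 1, so (-6/53) = 1.
d is a quadratic residue mod p, hence 53 splits in O_K.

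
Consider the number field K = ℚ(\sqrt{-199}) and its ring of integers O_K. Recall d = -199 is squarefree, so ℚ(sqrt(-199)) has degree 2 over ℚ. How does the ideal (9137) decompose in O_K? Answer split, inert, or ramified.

Since -199 ≡ 1 mod 4, the ring of integers is ℤ[(1+√-199)/2] with discriminant -199.
Since gcd(9137, -199) = 1 the prime 9137 does not ramify.
(-199/9137) = 8938^4568 mod 9137 = 1, giving Legendre symbol 1.
(-199/9137) = 1, so 9137 splits.

split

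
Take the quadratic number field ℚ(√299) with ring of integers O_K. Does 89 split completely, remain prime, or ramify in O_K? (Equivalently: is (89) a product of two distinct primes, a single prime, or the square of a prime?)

split — (89) = 𝔭₁𝔭₂ with 𝔭₁ ≠ 𝔭₂

299 mod 4 = 3, hence disc K = 4·299 = 1196 and O_K = ℤ[√299].
Since gcd(89, 1196) = 1 the prime 89 does not ramify.
(299/89) = 32^44 mod 89 = 1, giving Legendre symbol 1.
(299/89) = 1, so 89 splits.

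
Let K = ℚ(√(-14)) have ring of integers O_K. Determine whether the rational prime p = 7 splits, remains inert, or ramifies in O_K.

ramified — (7) = 𝔭²

d = -14 ≡ 2 (mod 4), so O_K = ℤ[√-14] and disc(K) = 4d = -56.
Ramification test: 7 | -56. The prime 7 ramifies in K.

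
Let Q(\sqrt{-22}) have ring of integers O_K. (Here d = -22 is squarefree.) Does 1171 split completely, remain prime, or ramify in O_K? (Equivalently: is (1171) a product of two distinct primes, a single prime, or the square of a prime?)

1171 remains inert

Since -22 ≢ 1 mod 4, the ring of integers is ℤ[√-22] with discriminant 4·(-22) = -88.
disc(K) = -88 is not divisible by 1171; 1171 is unramified.
Compute (-22/1171) via Euler: 1149^((1171-1)/2) mod 1171 = 1170, so (-22/1171) = -1.
d is a non-residue mod p, hence 1171 remains inert in O_K.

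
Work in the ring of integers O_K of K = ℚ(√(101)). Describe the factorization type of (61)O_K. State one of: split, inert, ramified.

Since 101 ≡ 1 mod 4, the ring of integers is ℤ[(1+√101)/2] with discriminant 101.
61 ∤ 101, so 61 is unramified.
Compute (101/61) via Euler: 40^((61-1)/2) mod 61 = 60, so (101/61) = -1.
(101/61) = -1, so 61 is inert.

p is inert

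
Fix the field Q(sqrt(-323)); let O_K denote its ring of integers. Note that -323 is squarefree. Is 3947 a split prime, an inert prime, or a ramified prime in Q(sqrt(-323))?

splits completely

Since -323 ≡ 1 mod 4, the ring of integers is ℤ[(1+√-323)/2] with discriminant -323.
3947 ∤ -323, so 3947 is unramified.
Euler's criterion: (-323)^1973 mod 3947 = 1. Thus (-323|3947) = 1.
d is a quadratic residue mod p, hence 3947 splits in O_K.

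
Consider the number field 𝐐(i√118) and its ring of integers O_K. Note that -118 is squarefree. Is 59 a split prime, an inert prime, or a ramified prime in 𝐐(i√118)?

ramifies in O_K

Since -118 ≢ 1 mod 4, the ring of integers is ℤ[√-118] with discriminant 4·(-118) = -472.
Ramification test: 59 | -472. The prime 59 ramifies in K.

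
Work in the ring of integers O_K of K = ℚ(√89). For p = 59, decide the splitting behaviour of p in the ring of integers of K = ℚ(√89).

inert

89 mod 4 = 1, hence disc K = 89 and O_K = ℤ[(1+√89)/2].
disc(K) = 89 is not divisible by 59; 59 is unramified.
Legendre symbol by Euler's criterion: (89/59) ≡ 89^29 ≡ 58 (mod 59), i.e. (89/59) = -1.
(89/59) = -1, so 59 is inert.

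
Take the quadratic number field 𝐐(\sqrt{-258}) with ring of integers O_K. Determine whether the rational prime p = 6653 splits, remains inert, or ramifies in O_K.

Since -258 ≢ 1 mod 4, the ring of integers is ℤ[√-258] with discriminant 4·(-258) = -1032.
disc(K) = -1032 is not divisible by 6653; 6653 is unramified.
(-258/6653) = 6395^3326 mod 6653 = 1, giving Legendre symbol 1.
Legendre symbol 1 ⇒ 6653 is split.

splits completely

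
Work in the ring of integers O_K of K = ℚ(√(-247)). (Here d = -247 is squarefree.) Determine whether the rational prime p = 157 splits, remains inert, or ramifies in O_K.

157 splits in O_K

Since -247 ≡ 1 mod 4, the ring of integers is ℤ[(1+√-247)/2] with discriminant -247.
disc(K) = -247 is not divisible by 157; 157 is unramified.
Legendre symbol by Euler's criterion: (-247/157) ≡ (-247)^78 ≡ 1 (mod 157), i.e. (-247/157) = 1.
(-247/157) = 1, so 157 splits.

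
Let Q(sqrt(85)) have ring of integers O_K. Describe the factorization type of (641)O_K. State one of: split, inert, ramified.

Since 85 ≡ 1 mod 4, the ring of integers is ℤ[(1+√85)/2] with discriminant 85.
Since gcd(641, 85) = 1 the prime 641 does not ramify.
Compute (85/641) via Euler: 85^((641-1)/2) mod 641 = 640, so (85/641) = -1.
Legendre symbol -1 ⇒ 641 is inert.

remains prime (inert)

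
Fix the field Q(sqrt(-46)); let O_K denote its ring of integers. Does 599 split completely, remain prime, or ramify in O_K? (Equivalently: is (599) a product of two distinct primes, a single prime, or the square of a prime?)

599 splits in O_K

Since -46 ≢ 1 mod 4, the ring of integers is ℤ[√-46] with discriminant 4·(-46) = -184.
Since gcd(599, -184) = 1 the prime 599 does not ramify.
Compute (-46/599) via Euler: 553^((599-1)/2) mod 599 = 1, so (-46/599) = 1.
d is a quadratic residue mod p, hence 599 splits in O_K.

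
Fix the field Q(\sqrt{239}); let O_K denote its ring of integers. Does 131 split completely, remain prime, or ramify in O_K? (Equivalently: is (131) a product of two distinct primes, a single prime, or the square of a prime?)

239 mod 4 = 3, hence disc K = 4·239 = 956 and O_K = ℤ[√239].
131 ∤ 956, so 131 is unramified.
Euler's criterion: 239^65 mod 131 = 1. Thus (239|131) = 1.
(239/131) = 1, so 131 splits.

131 splits in O_K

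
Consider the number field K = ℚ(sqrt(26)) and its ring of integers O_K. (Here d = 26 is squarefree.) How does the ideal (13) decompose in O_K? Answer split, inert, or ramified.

p ramifies

Since 26 ≢ 1 mod 4, the ring of integers is ℤ[√26] with discriminant 4·26 = 104.
Ramification test: 13 | 104. The prime 13 ramifies in K.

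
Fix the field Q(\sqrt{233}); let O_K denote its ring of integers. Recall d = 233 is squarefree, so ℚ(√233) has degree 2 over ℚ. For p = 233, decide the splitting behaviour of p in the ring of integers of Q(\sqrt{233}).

p ramifies

d = 233 ≡ 1 (mod 4), so O_K = ℤ[(1+√233)/2] and disc(K) = d = 233.
disc(K) = 233 = 233·1, so p = 233 is ramified.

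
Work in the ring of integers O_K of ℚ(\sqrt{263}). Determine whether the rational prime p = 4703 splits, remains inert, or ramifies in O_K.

d = 263 ≡ 3 (mod 4), so O_K = ℤ[√263] and disc(K) = 4d = 1052.
4703 ∤ 1052, so 4703 is unramified.
(263/4703) = 263^2351 mod 4703 = 1, giving Legendre symbol 1.
Legendre symbol 1 ⇒ 4703 is split.

splits completely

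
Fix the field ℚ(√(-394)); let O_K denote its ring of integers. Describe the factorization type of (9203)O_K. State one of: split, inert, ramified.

inert

-394 mod 4 = 2, hence disc K = 4·(-394) = -1576 and O_K = ℤ[√-394].
Since gcd(9203, -1576) = 1 the prime 9203 does not ramify.
(-394/9203) = 8809^4601 mod 9203 = 9202, giving Legendre symbol -1.
(-394/9203) = -1, so 9203 is inert.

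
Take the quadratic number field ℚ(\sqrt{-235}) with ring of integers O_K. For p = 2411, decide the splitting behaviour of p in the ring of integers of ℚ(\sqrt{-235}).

Since -235 ≡ 1 mod 4, the ring of integers is ℤ[(1+√-235)/2] with discriminant -235.
2411 ∤ -235, so 2411 is unramified.
(-235/2411) = 2176^1205 mod 2411 = 1, giving Legendre symbol 1.
(-235/2411) = 1, so 2411 splits.

p splits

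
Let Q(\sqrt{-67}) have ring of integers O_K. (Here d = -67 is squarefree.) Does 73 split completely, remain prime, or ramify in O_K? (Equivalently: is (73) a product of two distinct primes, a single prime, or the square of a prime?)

split — (73) = 𝔭₁𝔭₂ with 𝔭₁ ≠ 𝔭₂

d = -67 ≡ 1 (mod 4), so O_K = ℤ[(1+√-67)/2] and disc(K) = d = -67.
Since gcd(73, -67) = 1 the prime 73 does not ramify.
Compute (-67/73) via Euler: 6^((73-1)/2) mod 73 = 1, so (-67/73) = 1.
d is a quadratic residue mod p, hence 73 splits in O_K.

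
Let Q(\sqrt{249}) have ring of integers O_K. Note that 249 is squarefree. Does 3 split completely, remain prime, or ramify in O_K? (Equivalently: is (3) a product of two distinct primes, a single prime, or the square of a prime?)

d = 249 ≡ 1 (mod 4), so O_K = ℤ[(1+√249)/2] and disc(K) = d = 249.
disc(K) = 249 = 3·83, so p = 3 is ramified.

ramified — (3) = 𝔭²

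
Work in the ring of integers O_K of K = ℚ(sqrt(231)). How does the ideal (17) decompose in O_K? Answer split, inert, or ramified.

Since 231 ≢ 1 mod 4, the ring of integers is ℤ[√231] with discriminant 4·231 = 924.
Since gcd(17, 924) = 1 the prime 17 does not ramify.
Legendre symbol by Euler's criterion: (231/17) ≡ 231^8 ≡ 16 (mod 17), i.e. (231/17) = -1.
Legendre symbol -1 ⇒ 17 is inert.

remains prime (inert)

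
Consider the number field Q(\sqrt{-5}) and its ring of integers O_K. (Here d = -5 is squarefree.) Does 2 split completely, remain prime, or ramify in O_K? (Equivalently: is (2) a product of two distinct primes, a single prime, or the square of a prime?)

d = -5 ≡ 3 (mod 4), so O_K = ℤ[√-5] and disc(K) = 4d = -20.
Ramification test: 2 | -20. The prime 2 ramifies in K.

ramified — (2) = 𝔭²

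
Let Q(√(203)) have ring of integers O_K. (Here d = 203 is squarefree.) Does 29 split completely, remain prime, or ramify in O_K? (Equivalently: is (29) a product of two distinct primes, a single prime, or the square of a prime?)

d = 203 ≡ 3 (mod 4), so O_K = ℤ[√203] and disc(K) = 4d = 812.
29 divides disc(K) = 812, so 29 ramifies.

29 is ramified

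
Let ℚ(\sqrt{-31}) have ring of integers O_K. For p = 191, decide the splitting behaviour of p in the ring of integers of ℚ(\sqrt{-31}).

splits completely

-31 mod 4 = 1, hence disc K = -31 and O_K = ℤ[(1+√-31)/2].
Since gcd(191, -31) = 1 the prime 191 does not ramify.
Legendre symbol by Euler's criterion: (-31/191) ≡ (-31)^95 ≡ 1 (mod 191), i.e. (-31/191) = 1.
(-31/191) = 1, so 191 splits.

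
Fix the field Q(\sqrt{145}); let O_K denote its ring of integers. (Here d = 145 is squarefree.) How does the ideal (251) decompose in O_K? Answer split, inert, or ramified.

remains prime (inert)

145 mod 4 = 1, hence disc K = 145 and O_K = ℤ[(1+√145)/2].
Since gcd(251, 145) = 1 the prime 251 does not ramify.
Euler's criterion: 145^125 mod 251 = 250. Thus (145|251) = -1.
(145/251) = -1, so 251 is inert.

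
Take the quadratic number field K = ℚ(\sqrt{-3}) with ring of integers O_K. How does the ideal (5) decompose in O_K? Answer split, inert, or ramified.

p is inert

Since -3 ≡ 1 mod 4, the ring of integers is ℤ[(1+√-3)/2] with discriminant -3.
5 ∤ -3, so 5 is unramified.
Legendre symbol by Euler's criterion: (-3/5) ≡ (-3)^2 ≡ 4 (mod 5), i.e. (-3/5) = -1.
(-3/5) = -1, so 5 is inert.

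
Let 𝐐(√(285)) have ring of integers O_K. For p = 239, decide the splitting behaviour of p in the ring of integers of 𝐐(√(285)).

285 mod 4 = 1, hence disc K = 285 and O_K = ℤ[(1+√285)/2].
239 ∤ 285, so 239 is unramified.
(285/239) = 46^119 mod 239 = 238, giving Legendre symbol -1.
Legendre symbol -1 ⇒ 239 is inert.

remains prime (inert)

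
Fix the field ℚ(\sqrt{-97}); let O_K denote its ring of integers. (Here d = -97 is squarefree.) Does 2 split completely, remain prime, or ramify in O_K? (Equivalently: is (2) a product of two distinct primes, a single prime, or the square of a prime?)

-97 mod 4 = 3, hence disc K = 4·(-97) = -388 and O_K = ℤ[√-97].
Ramification test: 2 | -388. The prime 2 ramifies in K.

ramified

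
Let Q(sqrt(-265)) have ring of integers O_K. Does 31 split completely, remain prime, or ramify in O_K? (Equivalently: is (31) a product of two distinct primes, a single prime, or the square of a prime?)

splits completely

-265 mod 4 = 3, hence disc K = 4·(-265) = -1060 and O_K = ℤ[√-265].
disc(K) = -1060 is not divisible by 31; 31 is unramified.
Legendre symbol by Euler's criterion: (-265/31) ≡ (-265)^15 ≡ 1 (mod 31), i.e. (-265/31) = 1.
(-265/31) = 1, so 31 splits.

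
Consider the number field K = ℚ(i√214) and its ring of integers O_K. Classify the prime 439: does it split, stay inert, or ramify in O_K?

splits completely

d = -214 ≡ 2 (mod 4), so O_K = ℤ[√-214] and disc(K) = 4d = -856.
Since gcd(439, -856) = 1 the prime 439 does not ramify.
Euler's criterion: (-214)^219 mod 439 = 1. Thus (-214|439) = 1.
Legendre symbol 1 ⇒ 439 is split.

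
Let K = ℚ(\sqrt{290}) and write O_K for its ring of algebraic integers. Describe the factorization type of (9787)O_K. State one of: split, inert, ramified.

290 mod 4 = 2, hence disc K = 4·290 = 1160 and O_K = ℤ[√290].
9787 ∤ 1160, so 9787 is unramified.
(290/9787) = 290^4893 mod 9787 = 9786, giving Legendre symbol -1.
(290/9787) = -1, so 9787 is inert.

p is inert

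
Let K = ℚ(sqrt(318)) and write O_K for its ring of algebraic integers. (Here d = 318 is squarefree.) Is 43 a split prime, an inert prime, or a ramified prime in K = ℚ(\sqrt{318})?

p splits

Since 318 ≢ 1 mod 4, the ring of integers is ℤ[√318] with discriminant 4·318 = 1272.
Since gcd(43, 1272) = 1 the prime 43 does not ramify.
Euler's criterion: 318^21 mod 43 = 1. Thus (318|43) = 1.
(318/43) = 1, so 43 splits.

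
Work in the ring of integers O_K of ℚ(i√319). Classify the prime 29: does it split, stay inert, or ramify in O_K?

-319 mod 4 = 1, hence disc K = -319 and O_K = ℤ[(1+√-319)/2].
29 divides disc(K) = -319, so 29 ramifies.

p ramifies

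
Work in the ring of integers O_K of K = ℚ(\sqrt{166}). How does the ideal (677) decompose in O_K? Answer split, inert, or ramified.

Since 166 ≢ 1 mod 4, the ring of integers is ℤ[√166] with discriminant 4·166 = 664.
disc(K) = 664 is not divisible by 677; 677 is unramified.
Legendre symbol by Euler's criterion: (166/677) ≡ 166^338 ≡ 1 (mod 677), i.e. (166/677) = 1.
Legendre symbol 1 ⇒ 677 is split.

split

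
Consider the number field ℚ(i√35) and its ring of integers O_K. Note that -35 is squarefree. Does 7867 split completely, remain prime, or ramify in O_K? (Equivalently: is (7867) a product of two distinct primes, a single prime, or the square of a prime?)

d = -35 ≡ 1 (mod 4), so O_K = ℤ[(1+√-35)/2] and disc(K) = d = -35.
7867 ∤ -35, so 7867 is unramified.
Compute (-35/7867) via Euler: 7832^((7867-1)/2) mod 7867 = 1, so (-35/7867) = 1.
Legendre symbol 1 ⇒ 7867 is split.

split — (7867) = 𝔭₁𝔭₂ with 𝔭₁ ≠ 𝔭₂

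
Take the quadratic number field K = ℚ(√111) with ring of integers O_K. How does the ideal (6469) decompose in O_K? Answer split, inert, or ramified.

111 mod 4 = 3, hence disc K = 4·111 = 444 and O_K = ℤ[√111].
disc(K) = 444 is not divisible by 6469; 6469 is unramified.
Legendre symbol by Euler's criterion: (111/6469) ≡ 111^3234 ≡ 6468 (mod 6469), i.e. (111/6469) = -1.
Legendre symbol -1 ⇒ 6469 is inert.

remains prime (inert)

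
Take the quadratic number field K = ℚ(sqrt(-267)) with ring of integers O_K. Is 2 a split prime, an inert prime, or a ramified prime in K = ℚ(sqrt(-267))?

d = -267 ≡ 1 (mod 4), so O_K = ℤ[(1+√-267)/2] and disc(K) = d = -267.
2 ∤ -267, so 2 is unramified.
For p = 2 with d ≡ 1 (mod 4): d mod 8 = 5, so 2 is inert.

inert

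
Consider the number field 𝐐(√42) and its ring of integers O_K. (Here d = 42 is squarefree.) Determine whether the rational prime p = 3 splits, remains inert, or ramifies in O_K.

Since 42 ≢ 1 mod 4, the ring of integers is ℤ[√42] with discriminant 4·42 = 168.
Ramification test: 3 | 168. The prime 3 ramifies in K.

ramified — (3) = 𝔭²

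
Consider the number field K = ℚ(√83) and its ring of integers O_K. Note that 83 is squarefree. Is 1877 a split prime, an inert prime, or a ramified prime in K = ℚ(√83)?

83 mod 4 = 3, hence disc K = 4·83 = 332 and O_K = ℤ[√83].
1877 ∤ 332, so 1877 is unramified.
Compute (83/1877) via Euler: 83^((1877-1)/2) mod 1877 = 1, so (83/1877) = 1.
d is a quadratic residue mod p, hence 1877 splits in O_K.

splits completely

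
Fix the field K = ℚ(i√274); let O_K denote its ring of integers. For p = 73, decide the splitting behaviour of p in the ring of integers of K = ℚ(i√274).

d = -274 ≡ 2 (mod 4), so O_K = ℤ[√-274] and disc(K) = 4d = -1096.
disc(K) = -1096 is not divisible by 73; 73 is unramified.
Legendre symbol by Euler's criterion: (-274/73) ≡ (-274)^36 ≡ 1 (mod 73), i.e. (-274/73) = 1.
(-274/73) = 1, so 73 splits.

split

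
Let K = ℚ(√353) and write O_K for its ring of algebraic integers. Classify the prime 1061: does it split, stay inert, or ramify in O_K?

353 mod 4 = 1, hence disc K = 353 and O_K = ℤ[(1+√353)/2].
1061 ∤ 353, so 1061 is unramified.
Euler's criterion: 353^530 mod 1061 = 1. Thus (353|1061) = 1.
d is a quadratic residue mod p, hence 1061 splits in O_K.

split — (1061) = 𝔭₁𝔭₂ with 𝔭₁ ≠ 𝔭₂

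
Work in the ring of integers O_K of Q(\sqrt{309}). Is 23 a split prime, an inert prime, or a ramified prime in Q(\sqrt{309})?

309 mod 4 = 1, hence disc K = 309 and O_K = ℤ[(1+√309)/2].
Since gcd(23, 309) = 1 the prime 23 does not ramify.
(309/23) = 10^11 mod 23 = 22, giving Legendre symbol -1.
(309/23) = -1, so 23 is inert.

remains prime (inert)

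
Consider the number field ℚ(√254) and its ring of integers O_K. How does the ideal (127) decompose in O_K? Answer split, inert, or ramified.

Since 254 ≢ 1 mod 4, the ring of integers is ℤ[√254] with discriminant 4·254 = 1016.
127 divides disc(K) = 1016, so 127 ramifies.

127 is ramified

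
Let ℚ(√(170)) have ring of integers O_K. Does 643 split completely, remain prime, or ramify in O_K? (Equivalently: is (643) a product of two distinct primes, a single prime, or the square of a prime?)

Since 170 ≢ 1 mod 4, the ring of integers is ℤ[√170] with discriminant 4·170 = 680.
disc(K) = 680 is not divisible by 643; 643 is unramified.
Compute (170/643) via Euler: 170^((643-1)/2) mod 643 = 642, so (170/643) = -1.
d is a non-residue mod p, hence 643 remains inert in O_K.

p is inert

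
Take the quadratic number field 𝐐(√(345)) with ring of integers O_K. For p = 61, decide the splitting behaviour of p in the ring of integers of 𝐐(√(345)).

remains prime (inert)

345 mod 4 = 1, hence disc K = 345 and O_K = ℤ[(1+√345)/2].
disc(K) = 345 is not divisible by 61; 61 is unramified.
(345/61) = 40^30 mod 61 = 60, giving Legendre symbol -1.
Legendre symbol -1 ⇒ 61 is inert.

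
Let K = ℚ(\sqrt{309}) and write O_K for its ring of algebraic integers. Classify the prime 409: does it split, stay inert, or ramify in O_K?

Since 309 ≡ 1 mod 4, the ring of integers is ℤ[(1+√309)/2] with discriminant 309.
disc(K) = 309 is not divisible by 409; 409 is unramified.
Compute (309/409) via Euler: 309^((409-1)/2) mod 409 = 1, so (309/409) = 1.
d is a quadratic residue mod p, hence 409 splits in O_K.

split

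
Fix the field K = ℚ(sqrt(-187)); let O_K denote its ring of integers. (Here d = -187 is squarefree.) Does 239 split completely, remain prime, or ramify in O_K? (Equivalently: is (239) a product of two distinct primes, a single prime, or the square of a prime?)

d = -187 ≡ 1 (mod 4), so O_K = ℤ[(1+√-187)/2] and disc(K) = d = -187.
disc(K) = -187 is not divisible by 239; 239 is unramified.
Euler's criterion: (-187)^119 mod 239 = 238. Thus (-187|239) = -1.
d is a non-residue mod p, hence 239 remains inert in O_K.

remains prime (inert)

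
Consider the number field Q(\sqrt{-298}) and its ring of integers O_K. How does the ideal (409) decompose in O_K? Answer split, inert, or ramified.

remains prime (inert)

Since -298 ≢ 1 mod 4, the ring of integers is ℤ[√-298] with discriminant 4·(-298) = -1192.
Since gcd(409, -1192) = 1 the prime 409 does not ramify.
Compute (-298/409) via Euler: 111^((409-1)/2) mod 409 = 408, so (-298/409) = -1.
Legendre symbol -1 ⇒ 409 is inert.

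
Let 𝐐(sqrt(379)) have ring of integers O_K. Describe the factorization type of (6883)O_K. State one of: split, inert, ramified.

inert — (6883) stays prime in O_K

379 mod 4 = 3, hence disc K = 4·379 = 1516 and O_K = ℤ[√379].
Since gcd(6883, 1516) = 1 the prime 6883 does not ramify.
Compute (379/6883) via Euler: 379^((6883-1)/2) mod 6883 = 6882, so (379/6883) = -1.
d is a non-residue mod p, hence 6883 remains inert in O_K.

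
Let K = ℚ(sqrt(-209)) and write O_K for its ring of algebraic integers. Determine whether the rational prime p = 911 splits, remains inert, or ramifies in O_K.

split — (911) = 𝔭₁𝔭₂ with 𝔭₁ ≠ 𝔭₂

-209 mod 4 = 3, hence disc K = 4·(-209) = -836 and O_K = ℤ[√-209].
disc(K) = -836 is not divisible by 911; 911 is unramified.
Legendre symbol by Euler's criterion: (-209/911) ≡ (-209)^455 ≡ 1 (mod 911), i.e. (-209/911) = 1.
(-209/911) = 1, so 911 splits.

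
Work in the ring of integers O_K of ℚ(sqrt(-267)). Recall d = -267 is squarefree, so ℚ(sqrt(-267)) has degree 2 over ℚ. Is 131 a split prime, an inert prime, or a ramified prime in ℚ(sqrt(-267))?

Since -267 ≡ 1 mod 4, the ring of integers is ℤ[(1+√-267)/2] with discriminant -267.
131 ∤ -267, so 131 is unramified.
Legendre symbol by Euler's criterion: (-267/131) ≡ (-267)^65 ≡ 130 (mod 131), i.e. (-267/131) = -1.
(-267/131) = -1, so 131 is inert.

inert — (131) stays prime in O_K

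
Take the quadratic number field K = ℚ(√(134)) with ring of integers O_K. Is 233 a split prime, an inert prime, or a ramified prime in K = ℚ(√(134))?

134 mod 4 = 2, hence disc K = 4·134 = 536 and O_K = ℤ[√134].
Since gcd(233, 536) = 1 the prime 233 does not ramify.
Euler's criterion: 134^116 mod 233 = 232. Thus (134|233) = -1.
(134/233) = -1, so 233 is inert.

inert — (233) stays prime in O_K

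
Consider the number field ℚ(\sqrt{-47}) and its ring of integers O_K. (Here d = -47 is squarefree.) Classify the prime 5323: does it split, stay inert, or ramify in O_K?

5323 splits in O_K

d = -47 ≡ 1 (mod 4), so O_K = ℤ[(1+√-47)/2] and disc(K) = d = -47.
5323 ∤ -47, so 5323 is unramified.
(-47/5323) = 5276^2661 mod 5323 = 1, giving Legendre symbol 1.
Legendre symbol 1 ⇒ 5323 is split.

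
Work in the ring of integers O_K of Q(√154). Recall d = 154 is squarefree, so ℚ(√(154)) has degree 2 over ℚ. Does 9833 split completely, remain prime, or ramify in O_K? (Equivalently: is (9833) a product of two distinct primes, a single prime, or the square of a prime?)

Since 154 ≢ 1 mod 4, the ring of integers is ℤ[√154] with discriminant 4·154 = 616.
disc(K) = 616 is not divisible by 9833; 9833 is unramified.
Euler's criterion: 154^4916 mod 9833 = 1. Thus (154|9833) = 1.
(154/9833) = 1, so 9833 splits.

split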